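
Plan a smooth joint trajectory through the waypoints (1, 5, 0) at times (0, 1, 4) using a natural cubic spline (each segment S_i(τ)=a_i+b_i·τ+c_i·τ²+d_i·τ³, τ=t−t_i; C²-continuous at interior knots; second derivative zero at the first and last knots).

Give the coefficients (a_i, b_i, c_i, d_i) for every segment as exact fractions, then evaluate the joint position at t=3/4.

  seg 0: a=1 b=113/24 c=0 d=-17/24
  seg 1: a=5 b=31/12 c=-17/8 d=17/72
S(3/4) = 2167/512

Δ: Δ0=4, Δ1=-5/3
row 1: diag=8, rhs=-34; c'=3/8, d'=-17/4
back: M1=-17/4
M: M0=0, M1=-17/4, M2=0
seg 0: a=1, c=M0/2=0, d=(M1−M0)/(6·1)=-17/24, b=Δ0−h0·(2M0+M1)/6=113/24
seg 1: a=5, c=M1/2=-17/8, d=(M2−M1)/(6·3)=17/72, b=Δ1−h1·(2M1+M2)/6=31/12
t_q=3/4 → seg 0, τ=3/4; S=1+113/24·τ+0·τ²+-17/24·τ³=2167/512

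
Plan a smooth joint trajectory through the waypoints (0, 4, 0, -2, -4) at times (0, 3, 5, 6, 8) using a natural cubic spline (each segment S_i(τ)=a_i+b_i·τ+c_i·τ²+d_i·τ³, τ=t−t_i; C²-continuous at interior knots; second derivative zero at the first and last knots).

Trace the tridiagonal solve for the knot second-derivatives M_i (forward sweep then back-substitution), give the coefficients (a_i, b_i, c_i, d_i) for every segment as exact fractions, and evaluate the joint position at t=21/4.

Δ: Δ0=4/3, Δ1=-2, Δ2=-2, Δ3=-1
row 1: diag=10, rhs=-20; c'=1/5, d'=-2
row 2: denom=6−2·1/5=28/5; d'=(0−2·-2)/(28/5)=5/7
row 3: denom=6−1·5/28=163/28; d'=(6−1·5/7)/(163/28)=148/163
back: M3=148/163
back: M2=5/7−5/28·148/163=90/163
back: M1=-2−1/5·90/163=-344/163
M: M0=0, M1=-344/163, M2=90/163, M3=148/163, M4=0
seg 0: a=0, c=M0/2=0, d=(M1−M0)/(6·3)=-172/1467, b=Δ0−h0·(2M0+M1)/6=1168/489
seg 1: a=4, c=M1/2=-172/163, d=(M2−M1)/(6·2)=217/978, b=Δ1−h1·(2M1+M2)/6=-380/489
seg 2: a=0, c=M2/2=45/163, d=(M3−M2)/(6·1)=29/489, b=Δ2−h2·(2M2+M3)/6=-1142/489
seg 3: a=-2, c=M3/2=74/163, d=(M4−M3)/(6·2)=-37/489, b=Δ3−h3·(2M3+M4)/6=-785/489
t_q=21/4 → seg 2, τ=1/4; S=0+-1142/489·τ+45/163·τ²+29/489·τ³=-5901/10432

  seg 0: a=0 b=1168/489 c=0 d=-172/1467
  seg 1: a=4 b=-380/489 c=-172/163 d=217/978
  seg 2: a=0 b=-1142/489 c=45/163 d=29/489
  seg 3: a=-2 b=-785/489 c=74/163 d=-37/489
S(21/4) = -5901/10432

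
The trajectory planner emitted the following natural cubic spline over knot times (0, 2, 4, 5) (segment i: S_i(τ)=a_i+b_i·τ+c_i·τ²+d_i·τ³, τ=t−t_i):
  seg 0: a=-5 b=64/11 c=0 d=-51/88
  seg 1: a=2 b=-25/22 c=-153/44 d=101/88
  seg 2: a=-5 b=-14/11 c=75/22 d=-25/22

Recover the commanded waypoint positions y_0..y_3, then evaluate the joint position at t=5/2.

y_0=-5 y_1=2 y_2=-5 y_3=-4
S(5/2) = 497/704

y_0 = S_0(0) = a_0 = -5
y_1 = S_1(0) = a_1 = 2
y_2 = S_2(0) = a_2 = -5
y_3 = S_2(1) = -4
t_q=5/2 is in segment 1 (τ=1/2); S_1(τ)=497/704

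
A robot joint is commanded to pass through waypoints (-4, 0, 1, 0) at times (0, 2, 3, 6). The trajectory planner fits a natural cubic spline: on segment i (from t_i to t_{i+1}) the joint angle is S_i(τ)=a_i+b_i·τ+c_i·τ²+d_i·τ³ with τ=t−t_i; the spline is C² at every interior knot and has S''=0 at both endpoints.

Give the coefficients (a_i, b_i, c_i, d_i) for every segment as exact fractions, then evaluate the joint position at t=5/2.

  seg 0: a=-4 b=322/141 c=0 d=-10/141
  seg 1: a=0 b=202/141 c=-20/47 d=-1/141
  seg 2: a=1 b=79/141 c=-21/47 d=7/141
S(5/2) = 229/376

Δ: Δ0=2, Δ1=1, Δ2=-1/3
row 1: diag=6, rhs=-6; c'=1/6, d'=-1
row 2: denom=8−1·1/6=47/6; d'=(-8−1·-1)/(47/6)=-42/47
back: M2=-42/47
back: M1=-1−1/6·-42/47=-40/47
M: M0=0, M1=-40/47, M2=-42/47, M3=0
seg 0: a=-4, c=M0/2=0, d=(M1−M0)/(6·2)=-10/141, b=Δ0−h0·(2M0+M1)/6=322/141
seg 1: a=0, c=M1/2=-20/47, d=(M2−M1)/(6·1)=-1/141, b=Δ1−h1·(2M1+M2)/6=202/141
seg 2: a=1, c=M2/2=-21/47, d=(M3−M2)/(6·3)=7/141, b=Δ2−h2·(2M2+M3)/6=79/141
t_q=5/2 → seg 1, τ=1/2; S=0+202/141·τ+-20/47·τ²+-1/141·τ³=229/376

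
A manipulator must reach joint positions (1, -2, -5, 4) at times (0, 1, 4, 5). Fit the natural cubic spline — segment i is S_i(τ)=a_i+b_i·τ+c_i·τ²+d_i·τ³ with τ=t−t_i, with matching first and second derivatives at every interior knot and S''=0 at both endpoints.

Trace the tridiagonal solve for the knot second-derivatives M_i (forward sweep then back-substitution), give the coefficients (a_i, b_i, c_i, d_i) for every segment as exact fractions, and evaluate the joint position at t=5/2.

Δ: Δ0=-3, Δ1=-1, Δ2=9
row 1: diag=8, rhs=12; c'=3/8, d'=3/2
row 2: denom=8−3·3/8=55/8; d'=(60−3·3/2)/(55/8)=444/55
back: M2=444/55
back: M1=3/2−3/8·444/55=-84/55
M: M0=0, M1=-84/55, M2=444/55, M3=0
seg 0: a=1, c=M0/2=0, d=(M1−M0)/(6·1)=-14/55, b=Δ0−h0·(2M0+M1)/6=-151/55
seg 1: a=-2, c=M1/2=-42/55, d=(M2−M1)/(6·3)=8/15, b=Δ1−h1·(2M1+M2)/6=-193/55
seg 2: a=-5, c=M2/2=222/55, d=(M3−M2)/(6·1)=-74/55, b=Δ2−h2·(2M2+M3)/6=347/55
t_q=5/2 → seg 1, τ=3/2; S=-2+-193/55·τ+-42/55·τ²+8/15·τ³=-79/11

  seg 0: a=1 b=-151/55 c=0 d=-14/55
  seg 1: a=-2 b=-193/55 c=-42/55 d=8/15
  seg 2: a=-5 b=347/55 c=222/55 d=-74/55
S(5/2) = -79/11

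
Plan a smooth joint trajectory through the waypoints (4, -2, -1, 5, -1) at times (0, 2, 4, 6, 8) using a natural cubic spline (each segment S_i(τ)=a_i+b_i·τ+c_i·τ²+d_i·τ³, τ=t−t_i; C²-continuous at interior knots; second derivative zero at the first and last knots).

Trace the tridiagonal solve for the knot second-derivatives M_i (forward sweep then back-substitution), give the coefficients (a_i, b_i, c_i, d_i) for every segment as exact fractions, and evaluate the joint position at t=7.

  seg 0: a=4 b=-409/112 c=0 d=73/448
  seg 1: a=-2 b=-95/56 c=219/224 d=27/448
  seg 2: a=-1 b=47/16 c=75/56 d=-293/448
  seg 3: a=5 b=25/56 c=-579/224 d=193/448
S(7) = 1475/448

Δ: Δ0=-3, Δ1=1/2, Δ2=3, Δ3=-3
row 1: diag=8, rhs=21; c'=1/4, d'=21/8
row 2: denom=8−2·1/4=15/2; d'=(15−2·21/8)/(15/2)=13/10
row 3: denom=8−2·4/15=112/15; d'=(-36−2·13/10)/(112/15)=-579/112
back: M3=-579/112
back: M2=13/10−4/15·-579/112=75/28
back: M1=21/8−1/4·75/28=219/112
M: M0=0, M1=219/112, M2=75/28, M3=-579/112, M4=0
seg 0: a=4, c=M0/2=0, d=(M1−M0)/(6·2)=73/448, b=Δ0−h0·(2M0+M1)/6=-409/112
seg 1: a=-2, c=M1/2=219/224, d=(M2−M1)/(6·2)=27/448, b=Δ1−h1·(2M1+M2)/6=-95/56
seg 2: a=-1, c=M2/2=75/56, d=(M3−M2)/(6·2)=-293/448, b=Δ2−h2·(2M2+M3)/6=47/16
seg 3: a=5, c=M3/2=-579/224, d=(M4−M3)/(6·2)=193/448, b=Δ3−h3·(2M3+M4)/6=25/56
t_q=7 → seg 3, τ=1; S=5+25/56·τ+-579/224·τ²+193/448·τ³=1475/448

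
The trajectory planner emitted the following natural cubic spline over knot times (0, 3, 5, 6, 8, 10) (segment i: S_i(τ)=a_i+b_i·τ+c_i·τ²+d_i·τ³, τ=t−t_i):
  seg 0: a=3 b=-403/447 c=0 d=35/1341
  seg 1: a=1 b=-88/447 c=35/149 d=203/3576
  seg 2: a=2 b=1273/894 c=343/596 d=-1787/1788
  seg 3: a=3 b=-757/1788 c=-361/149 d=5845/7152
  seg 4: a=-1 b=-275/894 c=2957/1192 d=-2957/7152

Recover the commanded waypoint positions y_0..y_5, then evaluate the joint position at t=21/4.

y_0=3 y_1=1 y_2=2 y_3=3 y_4=-1 y_5=5
S(21/4) = 90643/38144

y_0 = S_0(0) = a_0 = 3
y_1 = S_1(0) = a_1 = 1
y_2 = S_2(0) = a_2 = 2
y_3 = S_3(0) = a_3 = 3
y_4 = S_4(0) = a_4 = -1
y_5 = S_4(2) = 5
t_q=21/4 is in segment 2 (τ=1/4); S_2(τ)=90643/38144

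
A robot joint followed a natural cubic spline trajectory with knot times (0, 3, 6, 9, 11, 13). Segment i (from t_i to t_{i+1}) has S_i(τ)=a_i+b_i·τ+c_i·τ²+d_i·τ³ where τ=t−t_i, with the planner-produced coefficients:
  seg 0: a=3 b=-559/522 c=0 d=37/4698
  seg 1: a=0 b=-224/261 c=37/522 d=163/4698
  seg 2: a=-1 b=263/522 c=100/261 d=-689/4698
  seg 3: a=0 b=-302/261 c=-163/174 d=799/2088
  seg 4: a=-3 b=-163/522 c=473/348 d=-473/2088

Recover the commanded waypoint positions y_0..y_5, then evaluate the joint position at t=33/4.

y_0 = S_0(0) = a_0 = 3
y_1 = S_1(0) = a_1 = 0
y_2 = S_2(0) = a_2 = -1
y_3 = S_3(0) = a_3 = 0
y_4 = S_4(0) = a_4 = -3
y_5 = S_4(2) = 0
t_q=33/4 is in segment 2 (τ=9/4); S_2(τ)=1495/3712

y_0=3 y_1=0 y_2=-1 y_3=0 y_4=-3 y_5=0
S(33/4) = 1495/3712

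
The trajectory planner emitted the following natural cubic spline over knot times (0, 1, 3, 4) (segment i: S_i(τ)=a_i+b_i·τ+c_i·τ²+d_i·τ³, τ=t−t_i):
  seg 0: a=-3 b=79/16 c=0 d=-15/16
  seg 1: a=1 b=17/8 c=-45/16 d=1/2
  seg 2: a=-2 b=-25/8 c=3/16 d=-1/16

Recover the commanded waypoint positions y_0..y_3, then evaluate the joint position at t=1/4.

y_0 = S_0(0) = a_0 = -3
y_1 = S_1(0) = a_1 = 1
y_2 = S_2(0) = a_2 = -2
y_3 = S_2(1) = -5
t_q=1/4 is in segment 0 (τ=1/4); S_0(τ)=-1823/1024

y_0=-3 y_1=1 y_2=-2 y_3=-5
S(1/4) = -1823/1024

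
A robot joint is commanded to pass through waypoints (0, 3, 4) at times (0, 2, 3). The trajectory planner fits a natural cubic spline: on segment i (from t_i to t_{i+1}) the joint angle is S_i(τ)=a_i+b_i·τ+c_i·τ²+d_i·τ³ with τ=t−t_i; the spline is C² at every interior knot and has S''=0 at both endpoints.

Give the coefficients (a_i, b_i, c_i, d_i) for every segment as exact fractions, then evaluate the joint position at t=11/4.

  seg 0: a=0 b=5/3 c=0 d=-1/24
  seg 1: a=3 b=7/6 c=-1/4 d=1/12
S(11/4) = 965/256

Δ: Δ0=3/2, Δ1=1
row 1: diag=6, rhs=-3; c'=1/6, d'=-1/2
back: M1=-1/2
M: M0=0, M1=-1/2, M2=0
seg 0: a=0, c=M0/2=0, d=(M1−M0)/(6·2)=-1/24, b=Δ0−h0·(2M0+M1)/6=5/3
seg 1: a=3, c=M1/2=-1/4, d=(M2−M1)/(6·1)=1/12, b=Δ1−h1·(2M1+M2)/6=7/6
t_q=11/4 → seg 1, τ=3/4; S=3+7/6·τ+-1/4·τ²+1/12·τ³=965/256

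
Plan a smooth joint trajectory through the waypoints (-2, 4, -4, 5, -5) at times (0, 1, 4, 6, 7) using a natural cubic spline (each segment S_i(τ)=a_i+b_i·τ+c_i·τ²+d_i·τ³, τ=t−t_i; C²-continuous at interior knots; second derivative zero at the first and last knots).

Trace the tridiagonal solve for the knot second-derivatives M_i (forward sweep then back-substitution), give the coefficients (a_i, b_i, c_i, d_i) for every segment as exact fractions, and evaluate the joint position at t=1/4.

  seg 0: a=-2 b=4598/591 c=0 d=-1052/591
  seg 1: a=4 b=1442/591 c=-1052/197 d=2150/1773
  seg 2: a=-4 b=1856/591 c=1098/197 d=-11569/4728
  seg 3: a=5 b=-4643/1182 c=-7177/788 d=7177/2364
S(1/4) = -261/3152

Δ: Δ0=6, Δ1=-8/3, Δ2=9/2, Δ3=-10
row 1: diag=8, rhs=-52; c'=3/8, d'=-13/2
row 2: denom=10−3·3/8=71/8; d'=(43−3·-13/2)/(71/8)=500/71
row 3: denom=6−2·16/71=394/71; d'=(-87−2·500/71)/(394/71)=-7177/394
back: M3=-7177/394
back: M2=500/71−16/71·-7177/394=2196/197
back: M1=-13/2−3/8·2196/197=-2104/197
M: M0=0, M1=-2104/197, M2=2196/197, M3=-7177/394, M4=0
seg 0: a=-2, c=M0/2=0, d=(M1−M0)/(6·1)=-1052/591, b=Δ0−h0·(2M0+M1)/6=4598/591
seg 1: a=4, c=M1/2=-1052/197, d=(M2−M1)/(6·3)=2150/1773, b=Δ1−h1·(2M1+M2)/6=1442/591
seg 2: a=-4, c=M2/2=1098/197, d=(M3−M2)/(6·2)=-11569/4728, b=Δ2−h2·(2M2+M3)/6=1856/591
seg 3: a=5, c=M3/2=-7177/788, d=(M4−M3)/(6·1)=7177/2364, b=Δ3−h3·(2M3+M4)/6=-4643/1182
t_q=1/4 → seg 0, τ=1/4; S=-2+4598/591·τ+0·τ²+-1052/591·τ³=-261/3152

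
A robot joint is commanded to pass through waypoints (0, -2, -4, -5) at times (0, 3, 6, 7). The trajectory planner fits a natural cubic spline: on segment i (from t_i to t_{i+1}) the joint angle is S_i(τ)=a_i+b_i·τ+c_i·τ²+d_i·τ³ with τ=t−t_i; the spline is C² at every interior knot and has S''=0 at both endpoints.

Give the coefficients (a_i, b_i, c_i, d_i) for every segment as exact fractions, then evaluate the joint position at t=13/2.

  seg 0: a=0 b=-61/87 c=0 d=1/261
  seg 1: a=-2 b=-52/87 c=1/29 d=-5/261
  seg 2: a=-4 b=-79/87 c=-4/29 d=4/87
S(13/2) = -130/29

Δ: Δ0=-2/3, Δ1=-2/3, Δ2=-1
row 1: diag=12, rhs=0; c'=1/4, d'=0
row 2: denom=8−3·1/4=29/4; d'=(-2−3·0)/(29/4)=-8/29
back: M2=-8/29
back: M1=0−1/4·-8/29=2/29
M: M0=0, M1=2/29, M2=-8/29, M3=0
seg 0: a=0, c=M0/2=0, d=(M1−M0)/(6·3)=1/261, b=Δ0−h0·(2M0+M1)/6=-61/87
seg 1: a=-2, c=M1/2=1/29, d=(M2−M1)/(6·3)=-5/261, b=Δ1−h1·(2M1+M2)/6=-52/87
seg 2: a=-4, c=M2/2=-4/29, d=(M3−M2)/(6·1)=4/87, b=Δ2−h2·(2M2+M3)/6=-79/87
t_q=13/2 → seg 2, τ=1/2; S=-4+-79/87·τ+-4/29·τ²+4/87·τ³=-130/29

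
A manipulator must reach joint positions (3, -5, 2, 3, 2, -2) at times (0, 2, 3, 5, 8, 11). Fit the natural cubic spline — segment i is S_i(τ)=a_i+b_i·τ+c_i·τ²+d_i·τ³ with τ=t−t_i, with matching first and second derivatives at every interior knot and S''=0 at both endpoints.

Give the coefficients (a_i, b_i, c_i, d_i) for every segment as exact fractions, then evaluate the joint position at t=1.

  seg 0: a=3 b=-29399/3597 c=0 d=15011/14388
  seg 1: a=-5 b=15634/3597 c=15011/2398 d=-25943/7194
  seg 2: a=2 b=3955/654 c=-5466/1199 d=6421/7194
  seg 3: a=3 b=-10627/7194 c=955/1199 d=-2987/21582
  seg 4: a=2 b=-1565/3597 c=-1077/2398 d=359/7194
S(1) = -19807/4796

Δ: Δ0=-4, Δ1=7, Δ2=1/2, Δ3=-1/3, Δ4=-4/3
row 1: diag=6, rhs=66; c'=1/6, d'=11
row 2: denom=6−1·1/6=35/6; d'=(-39−1·11)/(35/6)=-60/7
row 3: denom=10−2·12/35=326/35; d'=(-5−2·-60/7)/(326/35)=425/326
row 4: denom=12−3·105/326=3597/326; d'=(-6−3·425/326)/(3597/326)=-1077/1199
back: M4=-1077/1199
back: M3=425/326−105/326·-1077/1199=1910/1199
back: M2=-60/7−12/35·1910/1199=-10932/1199
back: M1=11−1/6·-10932/1199=15011/1199
M: M0=0, M1=15011/1199, M2=-10932/1199, M3=1910/1199, M4=-1077/1199, M5=0
seg 0: a=3, c=M0/2=0, d=(M1−M0)/(6·2)=15011/14388, b=Δ0−h0·(2M0+M1)/6=-29399/3597
seg 1: a=-5, c=M1/2=15011/2398, d=(M2−M1)/(6·1)=-25943/7194, b=Δ1−h1·(2M1+M2)/6=15634/3597
seg 2: a=2, c=M2/2=-5466/1199, d=(M3−M2)/(6·2)=6421/7194, b=Δ2−h2·(2M2+M3)/6=3955/654
seg 3: a=3, c=M3/2=955/1199, d=(M4−M3)/(6·3)=-2987/21582, b=Δ3−h3·(2M3+M4)/6=-10627/7194
seg 4: a=2, c=M4/2=-1077/2398, d=(M5−M4)/(6·3)=359/7194, b=Δ4−h4·(2M4+M5)/6=-1565/3597
t_q=1 → seg 0, τ=1; S=3+-29399/3597·τ+0·τ²+15011/14388·τ³=-19807/4796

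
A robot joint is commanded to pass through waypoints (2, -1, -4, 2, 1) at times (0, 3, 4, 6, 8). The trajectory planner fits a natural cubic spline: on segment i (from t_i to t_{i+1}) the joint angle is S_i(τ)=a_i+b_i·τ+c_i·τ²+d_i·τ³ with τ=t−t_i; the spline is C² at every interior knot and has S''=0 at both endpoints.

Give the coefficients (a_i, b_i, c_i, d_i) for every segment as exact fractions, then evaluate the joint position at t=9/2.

Δ: Δ0=-1, Δ1=-3, Δ2=3, Δ3=-1/2
row 1: diag=8, rhs=-12; c'=1/8, d'=-3/2
row 2: denom=6−1·1/8=47/8; d'=(36−1·-3/2)/(47/8)=300/47
row 3: denom=8−2·16/47=344/47; d'=(-21−2·300/47)/(344/47)=-1587/344
back: M3=-1587/344
back: M2=300/47−16/47·-1587/344=342/43
back: M1=-3/2−1/8·342/43=-429/172
M: M0=0, M1=-429/172, M2=342/43, M3=-1587/344, M4=0
seg 0: a=2, c=M0/2=0, d=(M1−M0)/(6·3)=-143/1032, b=Δ0−h0·(2M0+M1)/6=85/344
seg 1: a=-1, c=M1/2=-429/344, d=(M2−M1)/(6·1)=599/344, b=Δ1−h1·(2M1+M2)/6=-601/172
seg 2: a=-4, c=M2/2=171/43, d=(M3−M2)/(6·2)=-1441/1376, b=Δ2−h2·(2M2+M3)/6=-263/344
seg 3: a=2, c=M3/2=-1587/688, d=(M4−M3)/(6·2)=529/1376, b=Δ3−h3·(2M3+M4)/6=443/172
t_q=9/2 → seg 2, τ=1/2; S=-4+-263/344·τ+171/43·τ²+-1441/1376·τ³=-38737/11008

  seg 0: a=2 b=85/344 c=0 d=-143/1032
  seg 1: a=-1 b=-601/172 c=-429/344 d=599/344
  seg 2: a=-4 b=-263/344 c=171/43 d=-1441/1376
  seg 3: a=2 b=443/172 c=-1587/688 d=529/1376
S(9/2) = -38737/11008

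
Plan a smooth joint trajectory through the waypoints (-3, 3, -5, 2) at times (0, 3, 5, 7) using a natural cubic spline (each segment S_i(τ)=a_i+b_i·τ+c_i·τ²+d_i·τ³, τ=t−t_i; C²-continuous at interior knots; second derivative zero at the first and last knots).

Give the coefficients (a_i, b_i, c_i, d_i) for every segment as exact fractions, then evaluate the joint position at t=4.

  seg 0: a=-3 b=341/76 c=0 d=-21/76
  seg 1: a=3 b=-113/38 c=-189/76 d=75/76
  seg 2: a=-5 b=-41/38 c=261/76 d=-87/152
S(4) = -28/19

Δ: Δ0=2, Δ1=-4, Δ2=7/2
row 1: diag=10, rhs=-36; c'=1/5, d'=-18/5
row 2: denom=8−2·1/5=38/5; d'=(45−2·-18/5)/(38/5)=261/38
back: M2=261/38
back: M1=-18/5−1/5·261/38=-189/38
M: M0=0, M1=-189/38, M2=261/38, M3=0
seg 0: a=-3, c=M0/2=0, d=(M1−M0)/(6·3)=-21/76, b=Δ0−h0·(2M0+M1)/6=341/76
seg 1: a=3, c=M1/2=-189/76, d=(M2−M1)/(6·2)=75/76, b=Δ1−h1·(2M1+M2)/6=-113/38
seg 2: a=-5, c=M2/2=261/76, d=(M3−M2)/(6·2)=-87/152, b=Δ2−h2·(2M2+M3)/6=-41/38
t_q=4 → seg 1, τ=1; S=3+-113/38·τ+-189/76·τ²+75/76·τ³=-28/19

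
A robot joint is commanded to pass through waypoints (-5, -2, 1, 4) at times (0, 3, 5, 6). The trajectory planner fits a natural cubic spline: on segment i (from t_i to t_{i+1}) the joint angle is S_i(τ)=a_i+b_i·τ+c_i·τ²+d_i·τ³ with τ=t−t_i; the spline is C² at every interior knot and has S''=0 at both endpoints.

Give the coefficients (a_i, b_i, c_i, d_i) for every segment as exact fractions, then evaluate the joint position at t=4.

Δ: Δ0=1, Δ1=3/2, Δ2=3
row 1: diag=10, rhs=3; c'=1/5, d'=3/10
row 2: denom=6−2·1/5=28/5; d'=(9−2·3/10)/(28/5)=3/2
back: M2=3/2
back: M1=3/10−1/5·3/2=0
M: M0=0, M1=0, M2=3/2, M3=0
seg 0: a=-5, c=M0/2=0, d=(M1−M0)/(6·3)=0, b=Δ0−h0·(2M0+M1)/6=1
seg 1: a=-2, c=M1/2=0, d=(M2−M1)/(6·2)=1/8, b=Δ1−h1·(2M1+M2)/6=1
seg 2: a=1, c=M2/2=3/4, d=(M3−M2)/(6·1)=-1/4, b=Δ2−h2·(2M2+M3)/6=5/2
t_q=4 → seg 1, τ=1; S=-2+1·τ+0·τ²+1/8·τ³=-7/8

  seg 0: a=-5 b=1 c=0 d=0
  seg 1: a=-2 b=1 c=0 d=1/8
  seg 2: a=1 b=5/2 c=3/4 d=-1/4
S(4) = -7/8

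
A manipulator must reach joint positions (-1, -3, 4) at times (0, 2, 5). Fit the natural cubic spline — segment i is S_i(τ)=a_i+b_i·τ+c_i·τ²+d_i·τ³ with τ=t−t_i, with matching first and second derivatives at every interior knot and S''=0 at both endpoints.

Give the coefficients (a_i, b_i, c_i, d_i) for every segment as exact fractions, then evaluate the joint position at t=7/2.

  seg 0: a=-1 b=-5/3 c=0 d=1/6
  seg 1: a=-3 b=1/3 c=1 d=-1/9
S(7/2) = -5/8

Δ: Δ0=-1, Δ1=7/3
row 1: diag=10, rhs=20; c'=3/10, d'=2
back: M1=2
M: M0=0, M1=2, M2=0
seg 0: a=-1, c=M0/2=0, d=(M1−M0)/(6·2)=1/6, b=Δ0−h0·(2M0+M1)/6=-5/3
seg 1: a=-3, c=M1/2=1, d=(M2−M1)/(6·3)=-1/9, b=Δ1−h1·(2M1+M2)/6=1/3
t_q=7/2 → seg 1, τ=3/2; S=-3+1/3·τ+1·τ²+-1/9·τ³=-5/8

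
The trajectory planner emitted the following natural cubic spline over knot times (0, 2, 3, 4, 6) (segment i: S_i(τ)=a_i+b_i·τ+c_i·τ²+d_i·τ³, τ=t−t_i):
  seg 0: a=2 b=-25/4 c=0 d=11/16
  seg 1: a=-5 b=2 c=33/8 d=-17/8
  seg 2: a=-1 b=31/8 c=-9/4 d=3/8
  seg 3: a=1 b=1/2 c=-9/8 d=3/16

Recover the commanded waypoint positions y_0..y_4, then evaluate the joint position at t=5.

y_0 = S_0(0) = a_0 = 2
y_1 = S_1(0) = a_1 = -5
y_2 = S_2(0) = a_2 = -1
y_3 = S_3(0) = a_3 = 1
y_4 = S_3(2) = -1
t_q=5 is in segment 3 (τ=1); S_3(τ)=9/16

y_0=2 y_1=-5 y_2=-1 y_3=1 y_4=-1
S(5) = 9/16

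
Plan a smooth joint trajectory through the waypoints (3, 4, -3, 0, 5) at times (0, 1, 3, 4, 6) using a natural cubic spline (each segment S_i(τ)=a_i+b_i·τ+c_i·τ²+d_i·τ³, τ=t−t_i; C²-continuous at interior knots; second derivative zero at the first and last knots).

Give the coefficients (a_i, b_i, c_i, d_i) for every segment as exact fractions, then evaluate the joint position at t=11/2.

  seg 0: a=3 b=845/372 c=0 d=-473/372
  seg 1: a=4 b=-287/186 c=-473/124 d=1055/744
  seg 2: a=-3 b=20/93 c=291/62 d=-355/186
  seg 3: a=0 b=721/186 c=-32/31 d=16/93
S(11/2) = 505/124

Δ: Δ0=1, Δ1=-7/2, Δ2=3, Δ3=5/2
row 1: diag=6, rhs=-27; c'=1/3, d'=-9/2
row 2: denom=6−2·1/3=16/3; d'=(39−2·-9/2)/(16/3)=9
row 3: denom=6−1·3/16=93/16; d'=(-3−1·9)/(93/16)=-64/31
back: M3=-64/31
back: M2=9−3/16·-64/31=291/31
back: M1=-9/2−1/3·291/31=-473/62
M: M0=0, M1=-473/62, M2=291/31, M3=-64/31, M4=0
seg 0: a=3, c=M0/2=0, d=(M1−M0)/(6·1)=-473/372, b=Δ0−h0·(2M0+M1)/6=845/372
seg 1: a=4, c=M1/2=-473/124, d=(M2−M1)/(6·2)=1055/744, b=Δ1−h1·(2M1+M2)/6=-287/186
seg 2: a=-3, c=M2/2=291/62, d=(M3−M2)/(6·1)=-355/186, b=Δ2−h2·(2M2+M3)/6=20/93
seg 3: a=0, c=M3/2=-32/31, d=(M4−M3)/(6·2)=16/93, b=Δ3−h3·(2M3+M4)/6=721/186
t_q=11/2 → seg 3, τ=3/2; S=0+721/186·τ+-32/31·τ²+16/93·τ³=505/124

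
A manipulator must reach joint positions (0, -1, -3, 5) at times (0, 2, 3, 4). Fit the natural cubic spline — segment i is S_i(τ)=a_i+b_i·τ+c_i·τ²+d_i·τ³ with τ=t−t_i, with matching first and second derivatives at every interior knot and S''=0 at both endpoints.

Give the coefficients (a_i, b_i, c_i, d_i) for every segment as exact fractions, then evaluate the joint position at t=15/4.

Δ: Δ0=-1/2, Δ1=-2, Δ2=8
row 1: diag=6, rhs=-9; c'=1/6, d'=-3/2
row 2: denom=4−1·1/6=23/6; d'=(60−1·-3/2)/(23/6)=369/23
back: M2=369/23
back: M1=-3/2−1/6·369/23=-96/23
M: M0=0, M1=-96/23, M2=369/23, M3=0
seg 0: a=0, c=M0/2=0, d=(M1−M0)/(6·2)=-8/23, b=Δ0−h0·(2M0+M1)/6=41/46
seg 1: a=-1, c=M1/2=-48/23, d=(M2−M1)/(6·1)=155/46, b=Δ1−h1·(2M1+M2)/6=-151/46
seg 2: a=-3, c=M2/2=369/46, d=(M3−M2)/(6·1)=-123/46, b=Δ2−h2·(2M2+M3)/6=61/23
t_q=15/4 → seg 2, τ=3/4; S=-3+61/23·τ+369/46·τ²+-123/46·τ³=6987/2944

  seg 0: a=0 b=41/46 c=0 d=-8/23
  seg 1: a=-1 b=-151/46 c=-48/23 d=155/46
  seg 2: a=-3 b=61/23 c=369/46 d=-123/46
S(15/4) = 6987/2944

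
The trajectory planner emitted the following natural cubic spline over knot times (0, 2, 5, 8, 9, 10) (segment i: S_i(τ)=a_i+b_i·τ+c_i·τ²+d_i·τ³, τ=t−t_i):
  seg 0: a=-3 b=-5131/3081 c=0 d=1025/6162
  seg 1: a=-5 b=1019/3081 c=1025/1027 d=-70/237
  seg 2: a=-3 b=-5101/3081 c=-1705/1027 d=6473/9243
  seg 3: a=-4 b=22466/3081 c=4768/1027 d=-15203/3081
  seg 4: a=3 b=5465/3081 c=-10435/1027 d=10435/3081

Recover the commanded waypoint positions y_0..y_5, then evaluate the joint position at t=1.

y_0=-3 y_1=-5 y_2=-3 y_3=-4 y_4=3 y_5=-2
S(1) = -9241/2054

y_0 = S_0(0) = a_0 = -3
y_1 = S_1(0) = a_1 = -5
y_2 = S_2(0) = a_2 = -3
y_3 = S_3(0) = a_3 = -4
y_4 = S_4(0) = a_4 = 3
y_5 = S_4(1) = -2
t_q=1 is in segment 0 (τ=1); S_0(τ)=-9241/2054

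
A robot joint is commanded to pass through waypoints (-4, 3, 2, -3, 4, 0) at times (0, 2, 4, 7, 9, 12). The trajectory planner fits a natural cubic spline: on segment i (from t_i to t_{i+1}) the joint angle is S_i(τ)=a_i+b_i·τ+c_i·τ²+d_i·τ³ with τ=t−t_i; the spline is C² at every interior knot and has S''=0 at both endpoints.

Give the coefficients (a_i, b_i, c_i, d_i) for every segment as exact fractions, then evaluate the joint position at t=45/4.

Δ: Δ0=7/2, Δ1=-1/2, Δ2=-5/3, Δ3=7/2, Δ4=-4/3
row 1: diag=8, rhs=-24; c'=1/4, d'=-3
row 2: denom=10−2·1/4=19/2; d'=(-7−2·-3)/(19/2)=-2/19
row 3: denom=10−3·6/19=172/19; d'=(31−3·-2/19)/(172/19)=595/172
row 4: denom=10−2·19/86=411/43; d'=(-29−2·595/172)/(411/43)=-3089/822
back: M4=-3089/822
back: M3=595/172−19/86·-3089/822=1763/411
back: M2=-2/19−6/19·1763/411=-200/137
back: M1=-3−1/4·-200/137=-361/137
M: M0=0, M1=-361/137, M2=-200/137, M3=1763/411, M4=-3089/822, M5=0
seg 0: a=-4, c=M0/2=0, d=(M1−M0)/(6·2)=-361/1644, b=Δ0−h0·(2M0+M1)/6=3599/822
seg 1: a=3, c=M1/2=-361/274, d=(M2−M1)/(6·2)=161/1644, b=Δ1−h1·(2M1+M2)/6=1433/822
seg 2: a=2, c=M2/2=-100/137, d=(M3−M2)/(6·3)=2363/7398, b=Δ2−h2·(2M2+M3)/6=-1933/822
seg 3: a=-3, c=M3/2=1763/822, d=(M4−M3)/(6·2)=-735/1096, b=Δ3−h3·(2M3+M4)/6=778/411
seg 4: a=4, c=M4/2=-3089/1644, d=(M5−M4)/(6·3)=3089/14796, b=Δ4−h4·(2M4+M5)/6=1993/822
t_q=45/4 → seg 4, τ=9/4; S=4+1993/822·τ+-3089/1644·τ²+3089/14796·τ³=81407/35072

  seg 0: a=-4 b=3599/822 c=0 d=-361/1644
  seg 1: a=3 b=1433/822 c=-361/274 d=161/1644
  seg 2: a=2 b=-1933/822 c=-100/137 d=2363/7398
  seg 3: a=-3 b=778/411 c=1763/822 d=-735/1096
  seg 4: a=4 b=1993/822 c=-3089/1644 d=3089/14796
S(45/4) = 81407/35072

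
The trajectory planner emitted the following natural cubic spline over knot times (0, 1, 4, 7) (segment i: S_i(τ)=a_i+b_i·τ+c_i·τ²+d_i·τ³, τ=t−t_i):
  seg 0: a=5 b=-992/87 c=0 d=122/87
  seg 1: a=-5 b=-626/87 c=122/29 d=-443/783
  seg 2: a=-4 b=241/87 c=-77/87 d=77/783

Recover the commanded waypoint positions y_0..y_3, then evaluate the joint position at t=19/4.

y_0=5 y_1=-5 y_2=-4 y_3=-1
S(19/4) = -4415/1856

y_0 = S_0(0) = a_0 = 5
y_1 = S_1(0) = a_1 = -5
y_2 = S_2(0) = a_2 = -4
y_3 = S_2(3) = -1
t_q=19/4 is in segment 2 (τ=3/4); S_2(τ)=-4415/1856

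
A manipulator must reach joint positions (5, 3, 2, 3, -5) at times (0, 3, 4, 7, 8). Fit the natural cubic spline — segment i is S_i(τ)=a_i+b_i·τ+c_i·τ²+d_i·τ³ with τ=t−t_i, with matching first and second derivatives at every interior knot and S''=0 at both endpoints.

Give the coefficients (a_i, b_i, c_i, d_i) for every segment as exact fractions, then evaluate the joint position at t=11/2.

Δ: Δ0=-2/3, Δ1=-1, Δ2=1/3, Δ3=-8
row 1: diag=8, rhs=-2; c'=1/8, d'=-1/4
row 2: denom=8−1·1/8=63/8; d'=(8−1·-1/4)/(63/8)=22/21
row 3: denom=8−3·8/21=48/7; d'=(-50−3·22/21)/(48/7)=-31/4
back: M3=-31/4
back: M2=22/21−8/21·-31/4=4
back: M1=-1/4−1/8·4=-3/4
M: M0=0, M1=-3/4, M2=4, M3=-31/4, M4=0
seg 0: a=5, c=M0/2=0, d=(M1−M0)/(6·3)=-1/24, b=Δ0−h0·(2M0+M1)/6=-7/24
seg 1: a=3, c=M1/2=-3/8, d=(M2−M1)/(6·1)=19/24, b=Δ1−h1·(2M1+M2)/6=-17/12
seg 2: a=2, c=M2/2=2, d=(M3−M2)/(6·3)=-47/72, b=Δ2−h2·(2M2+M3)/6=5/24
seg 3: a=3, c=M3/2=-31/8, d=(M4−M3)/(6·1)=31/24, b=Δ3−h3·(2M3+M4)/6=-65/12
t_q=11/2 → seg 2, τ=3/2; S=2+5/24·τ+2·τ²+-47/72·τ³=295/64

  seg 0: a=5 b=-7/24 c=0 d=-1/24
  seg 1: a=3 b=-17/12 c=-3/8 d=19/24
  seg 2: a=2 b=5/24 c=2 d=-47/72
  seg 3: a=3 b=-65/12 c=-31/8 d=31/24
S(11/2) = 295/64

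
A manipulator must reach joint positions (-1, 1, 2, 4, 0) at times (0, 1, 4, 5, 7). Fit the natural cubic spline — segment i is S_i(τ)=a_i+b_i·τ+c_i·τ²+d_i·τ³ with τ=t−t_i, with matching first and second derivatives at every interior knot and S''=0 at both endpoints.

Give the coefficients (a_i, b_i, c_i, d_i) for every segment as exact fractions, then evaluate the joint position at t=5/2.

  seg 0: a=-1 b=2293/966 c=0 d=-361/966
  seg 1: a=1 b=605/483 c=-361/322 d=787/2898
  seg 2: a=2 b=1795/966 c=213/161 d=-163/138
  seg 3: a=4 b=464/483 c=-715/322 d=715/1932
S(5/2) = 3279/2576

Δ: Δ0=2, Δ1=1/3, Δ2=2, Δ3=-2
row 1: diag=8, rhs=-10; c'=3/8, d'=-5/4
row 2: denom=8−3·3/8=55/8; d'=(10−3·-5/4)/(55/8)=2
row 3: denom=6−1·8/55=322/55; d'=(-24−1·2)/(322/55)=-715/161
back: M3=-715/161
back: M2=2−8/55·-715/161=426/161
back: M1=-5/4−3/8·426/161=-361/161
M: M0=0, M1=-361/161, M2=426/161, M3=-715/161, M4=0
seg 0: a=-1, c=M0/2=0, d=(M1−M0)/(6·1)=-361/966, b=Δ0−h0·(2M0+M1)/6=2293/966
seg 1: a=1, c=M1/2=-361/322, d=(M2−M1)/(6·3)=787/2898, b=Δ1−h1·(2M1+M2)/6=605/483
seg 2: a=2, c=M2/2=213/161, d=(M3−M2)/(6·1)=-163/138, b=Δ2−h2·(2M2+M3)/6=1795/966
seg 3: a=4, c=M3/2=-715/322, d=(M4−M3)/(6·2)=715/1932, b=Δ3−h3·(2M3+M4)/6=464/483
t_q=5/2 → seg 1, τ=3/2; S=1+605/483·τ+-361/322·τ²+787/2898·τ³=3279/2576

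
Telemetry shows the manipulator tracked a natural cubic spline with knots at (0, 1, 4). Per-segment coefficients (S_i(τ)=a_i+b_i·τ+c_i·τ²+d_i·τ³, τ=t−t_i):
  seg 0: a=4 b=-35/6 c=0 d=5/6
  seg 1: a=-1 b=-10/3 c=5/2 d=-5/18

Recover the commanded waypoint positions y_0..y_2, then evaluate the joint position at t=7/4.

y_0=4 y_1=-1 y_2=4
S(7/4) = -283/128

y_0 = S_0(0) = a_0 = 4
y_1 = S_1(0) = a_1 = -1
y_2 = S_1(3) = 4
t_q=7/4 is in segment 1 (τ=3/4); S_1(τ)=-283/128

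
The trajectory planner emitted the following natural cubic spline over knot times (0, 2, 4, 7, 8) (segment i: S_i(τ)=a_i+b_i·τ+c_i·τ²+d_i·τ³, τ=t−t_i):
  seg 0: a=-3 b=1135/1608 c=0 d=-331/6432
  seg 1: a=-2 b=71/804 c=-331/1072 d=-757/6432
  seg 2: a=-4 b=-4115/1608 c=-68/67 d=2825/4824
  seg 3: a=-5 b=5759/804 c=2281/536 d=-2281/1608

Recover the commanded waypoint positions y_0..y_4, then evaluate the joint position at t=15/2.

y_0 = S_0(0) = a_0 = -3
y_1 = S_1(0) = a_1 = -2
y_2 = S_2(0) = a_2 = -4
y_3 = S_3(0) = a_3 = -5
y_4 = S_3(1) = 5
t_q=15/2 is in segment 3 (τ=1/2); S_3(τ)=-2281/4288

y_0=-3 y_1=-2 y_2=-4 y_3=-5 y_4=5
S(15/2) = -2281/4288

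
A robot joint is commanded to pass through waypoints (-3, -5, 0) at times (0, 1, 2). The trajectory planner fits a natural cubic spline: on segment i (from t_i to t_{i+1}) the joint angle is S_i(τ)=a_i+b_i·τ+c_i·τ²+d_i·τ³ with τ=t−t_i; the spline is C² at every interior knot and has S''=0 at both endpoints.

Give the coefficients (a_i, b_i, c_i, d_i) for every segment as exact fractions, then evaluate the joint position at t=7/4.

Δ: Δ0=-2, Δ1=5
row 1: diag=4, rhs=42; c'=1/4, d'=21/2
back: M1=21/2
M: M0=0, M1=21/2, M2=0
seg 0: a=-3, c=M0/2=0, d=(M1−M0)/(6·1)=7/4, b=Δ0−h0·(2M0+M1)/6=-15/4
seg 1: a=-5, c=M1/2=21/4, d=(M2−M1)/(6·1)=-7/4, b=Δ1−h1·(2M1+M2)/6=3/2
t_q=7/4 → seg 1, τ=3/4; S=-5+3/2·τ+21/4·τ²+-7/4·τ³=-425/256

  seg 0: a=-3 b=-15/4 c=0 d=7/4
  seg 1: a=-5 b=3/2 c=21/4 d=-7/4
S(7/4) = -425/256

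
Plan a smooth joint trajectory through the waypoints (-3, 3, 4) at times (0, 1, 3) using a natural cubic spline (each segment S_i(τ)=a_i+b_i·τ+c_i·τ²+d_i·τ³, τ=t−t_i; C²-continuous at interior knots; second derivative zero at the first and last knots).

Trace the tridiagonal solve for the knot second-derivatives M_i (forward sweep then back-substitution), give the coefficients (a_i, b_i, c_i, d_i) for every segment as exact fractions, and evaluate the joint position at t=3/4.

Δ: Δ0=6, Δ1=1/2
row 1: diag=6, rhs=-33; c'=1/3, d'=-11/2
back: M1=-11/2
M: M0=0, M1=-11/2, M2=0
seg 0: a=-3, c=M0/2=0, d=(M1−M0)/(6·1)=-11/12, b=Δ0−h0·(2M0+M1)/6=83/12
seg 1: a=3, c=M1/2=-11/4, d=(M2−M1)/(6·2)=11/24, b=Δ1−h1·(2M1+M2)/6=25/6
t_q=3/4 → seg 0, τ=3/4; S=-3+83/12·τ+0·τ²+-11/12·τ³=461/256

  seg 0: a=-3 b=83/12 c=0 d=-11/12
  seg 1: a=3 b=25/6 c=-11/4 d=11/24
S(3/4) = 461/256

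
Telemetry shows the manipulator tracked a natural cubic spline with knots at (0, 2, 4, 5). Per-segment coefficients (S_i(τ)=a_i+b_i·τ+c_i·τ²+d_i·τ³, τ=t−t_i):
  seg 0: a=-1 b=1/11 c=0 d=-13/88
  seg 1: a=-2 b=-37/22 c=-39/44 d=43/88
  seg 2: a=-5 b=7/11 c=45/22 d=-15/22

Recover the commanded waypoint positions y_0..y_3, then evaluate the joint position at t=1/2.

y_0=-1 y_1=-2 y_2=-5 y_3=-3
S(1/2) = -685/704

y_0 = S_0(0) = a_0 = -1
y_1 = S_1(0) = a_1 = -2
y_2 = S_2(0) = a_2 = -5
y_3 = S_2(1) = -3
t_q=1/2 is in segment 0 (τ=1/2); S_0(τ)=-685/704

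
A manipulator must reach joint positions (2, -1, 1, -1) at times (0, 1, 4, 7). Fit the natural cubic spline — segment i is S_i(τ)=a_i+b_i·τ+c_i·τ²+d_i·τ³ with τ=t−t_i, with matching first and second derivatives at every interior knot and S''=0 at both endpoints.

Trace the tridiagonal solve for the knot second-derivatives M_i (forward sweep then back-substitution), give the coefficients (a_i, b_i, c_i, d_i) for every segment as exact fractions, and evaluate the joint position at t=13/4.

  seg 0: a=2 b=-103/29 c=0 d=16/29
  seg 1: a=-1 b=-55/29 c=48/29 d=-209/783
  seg 2: a=1 b=24/29 c=-65/87 d=65/783
S(13/4) = 133/1856

Δ: Δ0=-3, Δ1=2/3, Δ2=-2/3
row 1: diag=8, rhs=22; c'=3/8, d'=11/4
row 2: denom=12−3·3/8=87/8; d'=(-8−3·11/4)/(87/8)=-130/87
back: M2=-130/87
back: M1=11/4−3/8·-130/87=96/29
M: M0=0, M1=96/29, M2=-130/87, M3=0
seg 0: a=2, c=M0/2=0, d=(M1−M0)/(6·1)=16/29, b=Δ0−h0·(2M0+M1)/6=-103/29
seg 1: a=-1, c=M1/2=48/29, d=(M2−M1)/(6·3)=-209/783, b=Δ1−h1·(2M1+M2)/6=-55/29
seg 2: a=1, c=M2/2=-65/87, d=(M3−M2)/(6·3)=65/783, b=Δ2−h2·(2M2+M3)/6=24/29
t_q=13/4 → seg 1, τ=9/4; S=-1+-55/29·τ+48/29·τ²+-209/783·τ³=133/1856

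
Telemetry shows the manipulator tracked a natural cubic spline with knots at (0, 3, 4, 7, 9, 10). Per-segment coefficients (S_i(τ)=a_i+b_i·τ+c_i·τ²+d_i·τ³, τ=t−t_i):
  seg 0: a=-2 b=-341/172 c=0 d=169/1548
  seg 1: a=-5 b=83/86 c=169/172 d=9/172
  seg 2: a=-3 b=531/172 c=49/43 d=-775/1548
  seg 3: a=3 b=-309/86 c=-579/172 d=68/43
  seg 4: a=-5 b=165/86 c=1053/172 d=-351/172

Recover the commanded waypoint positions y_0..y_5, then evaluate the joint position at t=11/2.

y_0 = S_0(0) = a_0 = -2
y_1 = S_1(0) = a_1 = -5
y_2 = S_2(0) = a_2 = -3
y_3 = S_3(0) = a_3 = 3
y_4 = S_4(0) = a_4 = -5
y_5 = S_4(1) = 1
t_q=11/2 is in segment 2 (τ=3/2); S_2(τ)=3447/1376

y_0=-2 y_1=-5 y_2=-3 y_3=3 y_4=-5 y_5=1
S(11/2) = 3447/1376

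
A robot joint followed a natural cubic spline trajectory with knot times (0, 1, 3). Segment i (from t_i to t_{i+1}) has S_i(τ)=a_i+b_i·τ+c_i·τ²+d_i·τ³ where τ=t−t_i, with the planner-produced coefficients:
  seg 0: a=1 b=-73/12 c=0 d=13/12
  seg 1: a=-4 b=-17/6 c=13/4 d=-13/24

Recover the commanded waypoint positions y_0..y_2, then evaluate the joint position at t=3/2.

y_0=1 y_1=-4 y_2=-1
S(3/2) = -299/64

y_0 = S_0(0) = a_0 = 1
y_1 = S_1(0) = a_1 = -4
y_2 = S_1(2) = -1
t_q=3/2 is in segment 1 (τ=1/2); S_1(τ)=-299/64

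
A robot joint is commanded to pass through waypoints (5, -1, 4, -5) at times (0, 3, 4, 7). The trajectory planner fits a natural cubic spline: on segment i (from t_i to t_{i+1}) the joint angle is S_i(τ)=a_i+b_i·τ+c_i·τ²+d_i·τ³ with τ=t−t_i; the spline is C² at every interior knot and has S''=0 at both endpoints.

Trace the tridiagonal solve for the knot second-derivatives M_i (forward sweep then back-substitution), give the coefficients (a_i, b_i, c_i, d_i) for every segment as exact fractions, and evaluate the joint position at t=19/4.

  seg 0: a=5 b=-106/21 c=0 d=64/189
  seg 1: a=-1 b=86/21 c=64/21 d=-15/7
  seg 2: a=4 b=79/21 c=-71/21 d=71/189
S(19/4) = 325/64

Δ: Δ0=-2, Δ1=5, Δ2=-3
row 1: diag=8, rhs=42; c'=1/8, d'=21/4
row 2: denom=8−1·1/8=63/8; d'=(-48−1·21/4)/(63/8)=-142/21
back: M2=-142/21
back: M1=21/4−1/8·-142/21=128/21
M: M0=0, M1=128/21, M2=-142/21, M3=0
seg 0: a=5, c=M0/2=0, d=(M1−M0)/(6·3)=64/189, b=Δ0−h0·(2M0+M1)/6=-106/21
seg 1: a=-1, c=M1/2=64/21, d=(M2−M1)/(6·1)=-15/7, b=Δ1−h1·(2M1+M2)/6=86/21
seg 2: a=4, c=M2/2=-71/21, d=(M3−M2)/(6·3)=71/189, b=Δ2−h2·(2M2+M3)/6=79/21
t_q=19/4 → seg 2, τ=3/4; S=4+79/21·τ+-71/21·τ²+71/189·τ³=325/64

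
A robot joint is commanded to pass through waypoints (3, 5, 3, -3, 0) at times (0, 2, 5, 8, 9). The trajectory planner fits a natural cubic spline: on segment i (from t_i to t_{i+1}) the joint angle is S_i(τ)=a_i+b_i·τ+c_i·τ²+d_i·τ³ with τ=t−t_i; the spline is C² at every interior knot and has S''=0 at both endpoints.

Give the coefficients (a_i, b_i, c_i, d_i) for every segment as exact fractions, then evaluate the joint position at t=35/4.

Δ: Δ0=1, Δ1=-2/3, Δ2=-2, Δ3=3
row 1: diag=10, rhs=-10; c'=3/10, d'=-1
row 2: denom=12−3·3/10=111/10; d'=(-8−3·-1)/(111/10)=-50/111
row 3: denom=8−3·10/37=266/37; d'=(30−3·-50/111)/(266/37)=580/133
back: M3=580/133
back: M2=-50/111−10/37·580/133=-650/399
back: M1=-1−3/10·-650/399=-68/133
M: M0=0, M1=-68/133, M2=-650/399, M3=580/133, M4=0
seg 0: a=3, c=M0/2=0, d=(M1−M0)/(6·2)=-17/399, b=Δ0−h0·(2M0+M1)/6=467/399
seg 1: a=5, c=M1/2=-34/133, d=(M2−M1)/(6·3)=-223/3591, b=Δ1−h1·(2M1+M2)/6=263/399
seg 2: a=3, c=M2/2=-325/399, d=(M3−M2)/(6·3)=1195/3591, b=Δ2−h2·(2M2+M3)/6=-1018/399
seg 3: a=-3, c=M3/2=290/133, d=(M4−M3)/(6·1)=-290/399, b=Δ3−h3·(2M3+M4)/6=617/399
t_q=35/4 → seg 3, τ=3/4; S=-3+617/399·τ+290/133·τ²+-290/399·τ³=-3917/4256

  seg 0: a=3 b=467/399 c=0 d=-17/399
  seg 1: a=5 b=263/399 c=-34/133 d=-223/3591
  seg 2: a=3 b=-1018/399 c=-325/399 d=1195/3591
  seg 3: a=-3 b=617/399 c=290/133 d=-290/399
S(35/4) = -3917/4256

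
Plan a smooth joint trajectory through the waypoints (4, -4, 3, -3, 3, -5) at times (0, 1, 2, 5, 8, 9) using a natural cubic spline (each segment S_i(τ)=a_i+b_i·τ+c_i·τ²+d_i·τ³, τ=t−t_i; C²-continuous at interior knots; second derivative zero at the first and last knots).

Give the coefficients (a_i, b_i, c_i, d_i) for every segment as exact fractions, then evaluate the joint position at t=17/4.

  seg 0: a=4 b=-897/73 c=0 d=313/73
  seg 1: a=-4 b=42/73 c=939/73 d=-470/73
  seg 2: a=3 b=510/73 c=-471/73 d=757/657
  seg 3: a=-3 b=-45/73 c=286/73 d=-667/657
  seg 4: a=3 b=-330/73 c=-381/73 d=127/73
S(17/4) = -3831/4672

Δ: Δ0=-8, Δ1=7, Δ2=-2, Δ3=2, Δ4=-8
row 1: diag=4, rhs=90; c'=1/4, d'=45/2
row 2: denom=8−1·1/4=31/4; d'=(-54−1·45/2)/(31/4)=-306/31
row 3: denom=12−3·12/31=336/31; d'=(24−3·-306/31)/(336/31)=277/56
row 4: denom=8−3·31/112=803/112; d'=(-60−3·277/56)/(803/112)=-762/73
back: M4=-762/73
back: M3=277/56−31/112·-762/73=572/73
back: M2=-306/31−12/31·572/73=-942/73
back: M1=45/2−1/4·-942/73=1878/73
M: M0=0, M1=1878/73, M2=-942/73, M3=572/73, M4=-762/73, M5=0
seg 0: a=4, c=M0/2=0, d=(M1−M0)/(6·1)=313/73, b=Δ0−h0·(2M0+M1)/6=-897/73
seg 1: a=-4, c=M1/2=939/73, d=(M2−M1)/(6·1)=-470/73, b=Δ1−h1·(2M1+M2)/6=42/73
seg 2: a=3, c=M2/2=-471/73, d=(M3−M2)/(6·3)=757/657, b=Δ2−h2·(2M2+M3)/6=510/73
seg 3: a=-3, c=M3/2=286/73, d=(M4−M3)/(6·3)=-667/657, b=Δ3−h3·(2M3+M4)/6=-45/73
seg 4: a=3, c=M4/2=-381/73, d=(M5−M4)/(6·1)=127/73, b=Δ4−h4·(2M4+M5)/6=-330/73
t_q=17/4 → seg 2, τ=9/4; S=3+510/73·τ+-471/73·τ²+757/657·τ³=-3831/4672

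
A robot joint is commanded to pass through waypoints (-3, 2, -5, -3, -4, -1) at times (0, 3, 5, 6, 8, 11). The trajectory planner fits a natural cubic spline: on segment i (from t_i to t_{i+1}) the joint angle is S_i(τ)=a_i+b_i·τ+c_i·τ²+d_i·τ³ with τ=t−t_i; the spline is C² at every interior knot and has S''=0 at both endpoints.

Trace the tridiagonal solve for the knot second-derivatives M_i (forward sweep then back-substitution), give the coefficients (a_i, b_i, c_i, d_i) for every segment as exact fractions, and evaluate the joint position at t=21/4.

Δ: Δ0=5/3, Δ1=-7/2, Δ2=2, Δ3=-1/2, Δ4=1
row 1: diag=10, rhs=-31; c'=1/5, d'=-31/10
row 2: denom=6−2·1/5=28/5; d'=(33−2·-31/10)/(28/5)=7
row 3: denom=6−1·5/28=163/28; d'=(-15−1·7)/(163/28)=-616/163
row 4: denom=10−2·56/163=1518/163; d'=(9−2·-616/163)/(1518/163)=2699/1518
back: M4=2699/1518
back: M3=-616/163−56/163·2699/1518=-3332/759
back: M2=7−5/28·-3332/759=5908/759
back: M1=-31/10−1/5·5908/759=-7069/1518
M: M0=0, M1=-7069/1518, M2=5908/759, M3=-3332/759, M4=2699/1518, M5=0
seg 0: a=-3, c=M0/2=0, d=(M1−M0)/(6·3)=-7069/27324, b=Δ0−h0·(2M0+M1)/6=4043/1012
seg 1: a=2, c=M1/2=-7069/3036, d=(M2−M1)/(6·2)=6295/6072, b=Δ1−h1·(2M1+M2)/6=-1513/506
seg 2: a=-5, c=M2/2=2954/759, d=(M3−M2)/(6·1)=-140/69, b=Δ2−h2·(2M2+M3)/6=104/759
seg 3: a=-3, c=M3/2=-1666/759, d=(M4−M3)/(6·2)=3121/6072, b=Δ3−h3·(2M3+M4)/6=464/253
seg 4: a=-4, c=M4/2=2699/3036, d=(M5−M4)/(6·3)=-2699/27324, b=Δ4−h4·(2M4+M5)/6=-1181/1518
t_q=21/4 → seg 2, τ=1/4; S=-5+104/759·τ+2954/759·τ²+-140/69·τ³=-19245/4048

  seg 0: a=-3 b=4043/1012 c=0 d=-7069/27324
  seg 1: a=2 b=-1513/506 c=-7069/3036 d=6295/6072
  seg 2: a=-5 b=104/759 c=2954/759 d=-140/69
  seg 3: a=-3 b=464/253 c=-1666/759 d=3121/6072
  seg 4: a=-4 b=-1181/1518 c=2699/3036 d=-2699/27324
S(21/4) = -19245/4048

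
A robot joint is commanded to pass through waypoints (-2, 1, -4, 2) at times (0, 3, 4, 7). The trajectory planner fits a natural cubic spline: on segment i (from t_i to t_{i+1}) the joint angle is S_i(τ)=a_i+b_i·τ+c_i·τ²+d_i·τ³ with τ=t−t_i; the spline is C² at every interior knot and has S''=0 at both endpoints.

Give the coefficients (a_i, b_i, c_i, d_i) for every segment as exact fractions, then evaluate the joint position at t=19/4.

  seg 0: a=-2 b=76/21 c=0 d=-55/189
  seg 1: a=1 b=-89/21 c=-55/21 d=13/7
  seg 2: a=-4 b=-82/21 c=62/21 d=-62/189
S(19/4) = -173/32

Δ: Δ0=1, Δ1=-5, Δ2=2
row 1: diag=8, rhs=-36; c'=1/8, d'=-9/2
row 2: denom=8−1·1/8=63/8; d'=(42−1·-9/2)/(63/8)=124/21
back: M2=124/21
back: M1=-9/2−1/8·124/21=-110/21
M: M0=0, M1=-110/21, M2=124/21, M3=0
seg 0: a=-2, c=M0/2=0, d=(M1−M0)/(6·3)=-55/189, b=Δ0−h0·(2M0+M1)/6=76/21
seg 1: a=1, c=M1/2=-55/21, d=(M2−M1)/(6·1)=13/7, b=Δ1−h1·(2M1+M2)/6=-89/21
seg 2: a=-4, c=M2/2=62/21, d=(M3−M2)/(6·3)=-62/189, b=Δ2−h2·(2M2+M3)/6=-82/21
t_q=19/4 → seg 2, τ=3/4; S=-4+-82/21·τ+62/21·τ²+-62/189·τ³=-173/32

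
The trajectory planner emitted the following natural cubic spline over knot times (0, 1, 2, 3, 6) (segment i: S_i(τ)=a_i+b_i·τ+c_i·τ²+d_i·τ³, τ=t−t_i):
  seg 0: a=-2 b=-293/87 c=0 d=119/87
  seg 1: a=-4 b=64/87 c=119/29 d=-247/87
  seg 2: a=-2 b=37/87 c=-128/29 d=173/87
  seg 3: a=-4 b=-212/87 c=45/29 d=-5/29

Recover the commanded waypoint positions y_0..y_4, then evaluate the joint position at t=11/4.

y_0=-2 y_1=-4 y_2=-2 y_3=-4 y_4=-2
S(11/4) = -6171/1856

y_0 = S_0(0) = a_0 = -2
y_1 = S_1(0) = a_1 = -4
y_2 = S_2(0) = a_2 = -2
y_3 = S_3(0) = a_3 = -4
y_4 = S_3(3) = -2
t_q=11/4 is in segment 2 (τ=3/4); S_2(τ)=-6171/1856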